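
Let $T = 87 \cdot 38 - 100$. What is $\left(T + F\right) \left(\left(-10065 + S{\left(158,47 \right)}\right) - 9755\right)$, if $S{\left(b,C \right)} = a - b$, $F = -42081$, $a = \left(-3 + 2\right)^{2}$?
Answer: $776605875$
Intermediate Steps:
$T = 3206$ ($T = 3306 - 100 = 3206$)
$a = 1$ ($a = \left(-1\right)^{2} = 1$)
$S{\left(b,C \right)} = 1 - b$
$\left(T + F\right) \left(\left(-10065 + S{\left(158,47 \right)}\right) - 9755\right) = \left(3206 - 42081\right) \left(\left(-10065 + \left(1 - 158\right)\right) - 9755\right) = - 38875 \left(\left(-10065 + \left(1 - 158\right)\right) - 9755\right) = - 38875 \left(\left(-10065 - 157\right) - 9755\right) = - 38875 \left(-10222 - 9755\right) = \left(-38875\right) \left(-19977\right) = 776605875$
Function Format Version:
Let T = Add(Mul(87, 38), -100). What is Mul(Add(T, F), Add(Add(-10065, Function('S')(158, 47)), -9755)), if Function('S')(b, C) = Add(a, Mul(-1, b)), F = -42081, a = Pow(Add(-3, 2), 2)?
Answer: 776605875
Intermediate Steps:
T = 3206 (T = Add(3306, -100) = 3206)
a = 1 (a = Pow(-1, 2) = 1)
Function('S')(b, C) = Add(1, Mul(-1, b))
Mul(Add(T, F), Add(Add(-10065, Function('S')(158, 47)), -9755)) = Mul(Add(3206, -42081), Add(Add(-10065, Add(1, Mul(-1, 158))), -9755)) = Mul(-38875, Add(Add(-10065, Add(1, -158)), -9755)) = Mul(-38875, Add(Add(-10065, -157), -9755)) = Mul(-38875, Add(-10222, -9755)) = Mul(-38875, -19977) = 776605875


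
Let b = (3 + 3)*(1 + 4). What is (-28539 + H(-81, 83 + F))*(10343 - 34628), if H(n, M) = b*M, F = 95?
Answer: 563387715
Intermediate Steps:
b = 30 (b = 6*5 = 30)
H(n, M) = 30*M
(-28539 + H(-81, 83 + F))*(10343 - 34628) = (-28539 + 30*(83 + 95))*(10343 - 34628) = (-28539 + 30*178)*(-24285) = (-28539 + 5340)*(-24285) = -23199*(-24285) = 563387715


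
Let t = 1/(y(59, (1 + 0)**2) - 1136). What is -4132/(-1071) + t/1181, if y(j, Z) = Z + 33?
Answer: 5377639913/1393865802 ≈ 3.8581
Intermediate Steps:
y(j, Z) = 33 + Z
t = -1/1102 (t = 1/((33 + (1 + 0)**2) - 1136) = 1/((33 + 1**2) - 1136) = 1/((33 + 1) - 1136) = 1/(34 - 1136) = 1/(-1102) = -1/1102 ≈ -0.00090744)
-4132/(-1071) + t/1181 = -4132/(-1071) - 1/1102/1181 = -4132*(-1/1071) - 1/1102*1/1181 = 4132/1071 - 1/1301462 = 5377639913/1393865802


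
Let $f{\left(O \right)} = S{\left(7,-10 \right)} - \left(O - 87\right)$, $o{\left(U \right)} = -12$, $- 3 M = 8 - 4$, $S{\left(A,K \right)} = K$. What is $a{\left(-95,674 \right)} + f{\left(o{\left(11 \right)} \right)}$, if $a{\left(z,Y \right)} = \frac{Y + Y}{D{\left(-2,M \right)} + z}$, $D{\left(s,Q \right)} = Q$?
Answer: $\frac{21677}{289} \approx 75.007$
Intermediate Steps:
$M = - \frac{4}{3}$ ($M = - \frac{8 - 4}{3} = \left(- \frac{1}{3}\right) 4 = - \frac{4}{3} \approx -1.3333$)
$f{\left(O \right)} = 77 - O$ ($f{\left(O \right)} = -10 - \left(O - 87\right) = -10 - \left(-87 + O\right) = 77 - O$)
$a{\left(z,Y \right)} = \frac{2 Y}{- \frac{4}{3} + z}$ ($a{\left(z,Y \right)} = \frac{Y + Y}{- \frac{4}{3} + z} = \frac{2 Y}{- \frac{4}{3} + z}$)
$a{\left(-95,674 \right)} + f{\left(o{\left(11 \right)} \right)} = 6 \cdot 674 \frac{1}{-4 + 3 \left(-95\right)} + \left(77 - -12\right) = 6 \cdot 674 \frac{1}{-4 - 285} + \left(77 + 12\right) = 6 \cdot 674 \frac{1}{-289} + 89 = 6 \cdot 674 \left(- \frac{1}{289}\right) + 89 = - \frac{4044}{289} + 89 = \frac{21677}{289}$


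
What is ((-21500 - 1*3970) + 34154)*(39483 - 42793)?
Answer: -28744040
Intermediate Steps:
((-21500 - 1*3970) + 34154)*(39483 - 42793) = ((-21500 - 3970) + 34154)*(-3310) = (-25470 + 34154)*(-3310) = 8684*(-3310) = -28744040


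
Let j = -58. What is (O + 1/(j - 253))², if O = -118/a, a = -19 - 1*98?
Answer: 1338169561/1324013769 ≈ 1.0107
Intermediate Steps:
a = -117 (a = -19 - 98 = -117)
O = 118/117 (O = -118/(-117) = -118*(-1/117) = 118/117 ≈ 1.0085)
(O + 1/(j - 253))² = (118/117 + 1/(-58 - 253))² = (118/117 + 1/(-311))² = (118/117 - 1/311)² = (36581/36387)² = 1338169561/1324013769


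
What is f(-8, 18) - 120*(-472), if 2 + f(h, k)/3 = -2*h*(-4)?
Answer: 56442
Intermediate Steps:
f(h, k) = -6 + 24*h (f(h, k) = -6 + 3*(-2*h*(-4)) = -6 + 3*(8*h) = -6 + 24*h)
f(-8, 18) - 120*(-472) = (-6 + 24*(-8)) - 120*(-472) = (-6 - 192) + 56640 = -198 + 56640 = 56442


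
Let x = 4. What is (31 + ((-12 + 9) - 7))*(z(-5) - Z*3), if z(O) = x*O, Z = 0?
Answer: -420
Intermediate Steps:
z(O) = 4*O
(31 + ((-12 + 9) - 7))*(z(-5) - Z*3) = (31 + ((-12 + 9) - 7))*(4*(-5) - 0*3) = (31 + (-3 - 7))*(-20 - 1*0) = (31 - 10)*(-20 + 0) = 21*(-20) = -420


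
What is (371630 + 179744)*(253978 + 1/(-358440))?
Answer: 25097407083382153/179220 ≈ 1.4004e+11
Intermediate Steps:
(371630 + 179744)*(253978 + 1/(-358440)) = 551374*(253978 - 1/358440) = 551374*(91035874319/358440) = 25097407083382153/179220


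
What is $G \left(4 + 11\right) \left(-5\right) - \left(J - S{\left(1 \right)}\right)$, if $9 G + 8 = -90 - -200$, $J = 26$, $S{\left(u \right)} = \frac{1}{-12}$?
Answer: $- \frac{10513}{12} \approx -876.08$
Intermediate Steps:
$S{\left(u \right)} = - \frac{1}{12}$
$G = \frac{34}{3}$ ($G = - \frac{8}{9} + \frac{-90 - -200}{9} = - \frac{8}{9} + \frac{-90 + 200}{9} = - \frac{8}{9} + \frac{1}{9} \cdot 110 = - \frac{8}{9} + \frac{110}{9} = \frac{34}{3} \approx 11.333$)
$G \left(4 + 11\right) \left(-5\right) - \left(J - S{\left(1 \right)}\right) = \frac{34 \left(4 + 11\right) \left(-5\right)}{3} - \frac{313}{12} = \frac{34 \cdot 15 \left(-5\right)}{3} - \frac{313}{12} = \frac{34}{3} \left(-75\right) - \frac{313}{12} = -850 - \frac{313}{12} = - \frac{10513}{12}$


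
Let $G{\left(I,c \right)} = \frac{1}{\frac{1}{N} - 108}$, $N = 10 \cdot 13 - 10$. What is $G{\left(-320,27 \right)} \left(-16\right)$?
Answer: $\frac{1920}{12959} \approx 0.14816$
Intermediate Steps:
$N = 120$ ($N = 130 - 10 = 120$)
$G{\left(I,c \right)} = - \frac{120}{12959}$ ($G{\left(I,c \right)} = \frac{1}{\frac{1}{120} - 108} = \frac{1}{- \frac{12959}{120}} = - \frac{120}{12959}$)
$G{\left(-320,27 \right)} \left(-16\right) = \left(- \frac{120}{12959}\right) \left(-16\right) = \frac{1920}{12959}$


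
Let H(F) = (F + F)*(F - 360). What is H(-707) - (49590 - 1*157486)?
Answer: 1616634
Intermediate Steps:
H(F) = 2*F*(-360 + F) (H(F) = (2*F)*(-360 + F) = 2*F*(-360 + F))
H(-707) - (49590 - 1*157486) = 2*(-707)*(-360 - 707) - (49590 - 1*157486) = 2*(-707)*(-1067) - (49590 - 157486) = 1508738 - 1*(-107896) = 1508738 + 107896 = 1616634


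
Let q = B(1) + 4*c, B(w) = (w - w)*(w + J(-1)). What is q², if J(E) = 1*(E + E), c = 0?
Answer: 0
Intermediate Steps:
J(E) = 2*E (J(E) = 1*(2*E) = 2*E)
B(w) = 0 (B(w) = (w - w)*(w + 2*(-1)) = 0*(w - 2) = 0*(-2 + w) = 0)
q = 0 (q = 0 + 4*0 = 0 + 0 = 0)
q² = 0² = 0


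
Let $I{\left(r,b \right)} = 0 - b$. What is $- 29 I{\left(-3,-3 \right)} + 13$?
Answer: $-74$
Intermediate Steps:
$I{\left(r,b \right)} = - b$
$- 29 I{\left(-3,-3 \right)} + 13 = - 29 \left(\left(-1\right) \left(-3\right)\right) + 13 = \left(-29\right) 3 + 13 = -87 + 13 = -74$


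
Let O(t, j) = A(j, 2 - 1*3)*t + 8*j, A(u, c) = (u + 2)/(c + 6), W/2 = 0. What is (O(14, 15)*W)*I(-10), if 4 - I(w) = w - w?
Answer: 0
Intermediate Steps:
W = 0 (W = 2*0 = 0)
A(u, c) = (2 + u)/(6 + c)
I(w) = 4 (I(w) = 4 - (w - w) = 4 - 1*0 = 4 + 0 = 4)
O(t, j) = 8*j + t*(2/5 + j/5) (O(t, j) = ((2 + j)/(6 + (2 - 1*3)))*t + 8*j = ((2 + j)/(6 + (2 - 3)))*t + 8*j = ((2 + j)/(6 - 1))*t + 8*j = ((2 + j)/5)*t + 8*j = (2/5 + j/5)*t + 8*j = t*(2/5 + j/5) + 8*j = 8*j + t*(2/5 + j/5))
(O(14, 15)*W)*I(-10) = ((8*15 + (1/5)*14*(2 + 15))*0)*4 = ((120 + (1/5)*14*17)*0)*4 = ((120 + 238/5)*0)*4 = ((838/5)*0)*4 = 0*4 = 0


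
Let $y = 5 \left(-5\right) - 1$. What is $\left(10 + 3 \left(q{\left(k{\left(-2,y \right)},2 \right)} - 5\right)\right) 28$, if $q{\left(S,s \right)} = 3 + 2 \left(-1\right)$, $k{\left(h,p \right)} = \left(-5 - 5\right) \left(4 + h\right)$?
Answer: $-56$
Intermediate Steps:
$y = -26$ ($y = -25 - 1 = -26$)
$k{\left(h,p \right)} = -40 - 10 h$ ($k{\left(h,p \right)} = - 10 \left(4 + h\right) = -40 - 10 h$)
$q{\left(S,s \right)} = 1$ ($q{\left(S,s \right)} = 3 - 2 = 1$)
$\left(10 + 3 \left(q{\left(k{\left(-2,y \right)},2 \right)} - 5\right)\right) 28 = \left(10 + 3 \left(1 - 5\right)\right) 28 = \left(10 + 3 \left(-4\right)\right) 28 = \left(10 - 12\right) 28 = \left(-2\right) 28 = -56$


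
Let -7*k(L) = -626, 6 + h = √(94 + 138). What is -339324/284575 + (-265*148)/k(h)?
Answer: -39169818662/89071975 ≈ -439.75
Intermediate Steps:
h = -6 + 2*√58 (h = -6 + √(94 + 138) = -6 + √232 = -6 + 2*√58 ≈ 9.2316)
k(L) = 626/7 (k(L) = -⅐*(-626) = 626/7)
-339324/284575 + (-265*148)/k(h) = -339324/284575 + (-265*148)/(626/7) = -339324*1/284575 - 39220*7/626 = -339324/284575 - 137270/313 = -39169818662/89071975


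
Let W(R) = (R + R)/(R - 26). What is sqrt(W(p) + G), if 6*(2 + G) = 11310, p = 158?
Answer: sqrt(2053194)/33 ≈ 43.421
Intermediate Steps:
G = 1883 (G = -2 + (1/6)*11310 = -2 + 1885 = 1883)
W(R) = 2*R/(-26 + R) (W(R) = (2*R)/(-26 + R) = 2*R/(-26 + R))
sqrt(W(p) + G) = sqrt(2*158/(-26 + 158) + 1883) = sqrt(2*158/132 + 1883) = sqrt(2*158*(1/132) + 1883) = sqrt(79/33 + 1883) = sqrt(62218/33) = sqrt(2053194)/33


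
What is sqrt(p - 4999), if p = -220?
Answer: I*sqrt(5219) ≈ 72.243*I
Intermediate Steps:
sqrt(p - 4999) = sqrt(-220 - 4999) = sqrt(-5219) = I*sqrt(5219)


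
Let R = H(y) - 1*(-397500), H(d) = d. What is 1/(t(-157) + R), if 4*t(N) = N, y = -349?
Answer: 4/1588447 ≈ 2.5182e-6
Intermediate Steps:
t(N) = N/4
R = 397151 (R = -349 - 1*(-397500) = -349 + 397500 = 397151)
1/(t(-157) + R) = 1/((¼)*(-157) + 397151) = 1/(-157/4 + 397151) = 1/(1588447/4) = 4/1588447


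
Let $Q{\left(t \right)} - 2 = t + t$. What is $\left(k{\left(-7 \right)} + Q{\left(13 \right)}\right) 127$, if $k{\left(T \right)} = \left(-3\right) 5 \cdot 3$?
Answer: $-2159$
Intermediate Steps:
$k{\left(T \right)} = -45$ ($k{\left(T \right)} = \left(-15\right) 3 = -45$)
$Q{\left(t \right)} = 2 + 2 t$ ($Q{\left(t \right)} = 2 + \left(t + t\right) = 2 + 2 t$)
$\left(k{\left(-7 \right)} + Q{\left(13 \right)}\right) 127 = \left(-45 + \left(2 + 2 \cdot 13\right)\right) 127 = \left(-45 + \left(2 + 26\right)\right) 127 = \left(-45 + 28\right) 127 = \left(-17\right) 127 = -2159$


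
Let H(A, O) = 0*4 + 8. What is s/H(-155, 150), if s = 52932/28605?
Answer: 4411/19070 ≈ 0.23131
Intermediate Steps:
s = 17644/9535 (s = 52932*(1/28605) = 17644/9535 ≈ 1.8504)
H(A, O) = 8 (H(A, O) = 0 + 8 = 8)
s/H(-155, 150) = (17644/9535)/8 = (17644/9535)*(1/8) = 4411/19070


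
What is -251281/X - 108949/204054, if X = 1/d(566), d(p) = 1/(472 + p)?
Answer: -1427443951/5883557 ≈ -242.62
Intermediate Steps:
X = 1038 (X = 1/(1/(472 + 566)) = 1/(1/1038) = 1038)
-251281/X - 108949/204054 = -251281/1038 - 108949/204054 = -1427443951/5883557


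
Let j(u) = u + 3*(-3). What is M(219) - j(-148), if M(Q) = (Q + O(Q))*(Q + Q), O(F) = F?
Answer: 192001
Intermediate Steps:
M(Q) = 4*Q**2 (M(Q) = (Q + Q)*(Q + Q) = (2*Q)*(2*Q) = 4*Q**2)
j(u) = -9 + u (j(u) = u - 9 = -9 + u)
M(219) - j(-148) = 4*219**2 - (-9 - 148) = 4*47961 - 1*(-157) = 191844 + 157 = 192001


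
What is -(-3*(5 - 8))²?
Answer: -81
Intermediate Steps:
-(-3*(5 - 8))² = -(-3*(-3))² = -1*9² = -1*81 = -81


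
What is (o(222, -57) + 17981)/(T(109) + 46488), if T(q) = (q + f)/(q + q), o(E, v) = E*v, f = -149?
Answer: 580643/5067172 ≈ 0.11459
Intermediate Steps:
T(q) = (-149 + q)/(2*q) (T(q) = (q - 149)/(q + q) = (-149 + q)/((2*q)) = (-149 + q)*(1/(2*q)) = (-149 + q)/(2*q))
(o(222, -57) + 17981)/(T(109) + 46488) = (222*(-57) + 17981)/((½)*(-149 + 109)/109 + 46488) = (-12654 + 17981)/((½)*(1/109)*(-40) + 46488) = 5327/(-20/109 + 46488) = 5327/(5067172/109) = 5327*(109/5067172) = 580643/5067172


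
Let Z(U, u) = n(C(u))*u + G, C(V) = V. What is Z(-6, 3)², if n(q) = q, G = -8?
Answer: 1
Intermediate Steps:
Z(U, u) = -8 + u² (Z(U, u) = u*u - 8 = u² - 8 = -8 + u²)
Z(-6, 3)² = (-8 + 3²)² = (-8 + 9)² = 1² = 1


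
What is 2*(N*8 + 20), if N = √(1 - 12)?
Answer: 40 + 16*I*√11 ≈ 40.0 + 53.066*I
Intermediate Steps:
N = I*√11 (N = √(-11) = I*√11 ≈ 3.3166*I)
2*(N*8 + 20) = 2*((I*√11)*8 + 20) = 2*(8*I*√11 + 20) = 2*(20 + 8*I*√11) = 40 + 16*I*√11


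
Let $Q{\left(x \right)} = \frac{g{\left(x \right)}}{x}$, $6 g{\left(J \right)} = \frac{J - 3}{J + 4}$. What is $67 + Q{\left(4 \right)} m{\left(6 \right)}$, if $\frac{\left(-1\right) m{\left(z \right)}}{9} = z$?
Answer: $\frac{2135}{32} \approx 66.719$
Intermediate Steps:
$m{\left(z \right)} = - 9 z$
$g{\left(J \right)} = \frac{-3 + J}{6 \left(4 + J\right)}$ ($g{\left(J \right)} = \frac{\left(J - 3\right) \frac{1}{J + 4}}{6} = \frac{\left(-3 + J\right) \frac{1}{4 + J}}{6} = \frac{\frac{1}{4 + J} \left(-3 + J\right)}{6} = \frac{-3 + J}{6 \left(4 + J\right)}$)
$Q{\left(x \right)} = \frac{-3 + x}{6 x \left(4 + x\right)}$ ($Q{\left(x \right)} = \frac{\frac{1}{6} \frac{1}{4 + x} \left(-3 + x\right)}{x} = \frac{-3 + x}{6 x \left(4 + x\right)}$)
$67 + Q{\left(4 \right)} m{\left(6 \right)} = 67 + \frac{-3 + 4}{6 \cdot 4 \left(4 + 4\right)} \left(\left(-9\right) 6\right) = 67 + \frac{1}{6} \cdot \frac{1}{4} \cdot \frac{1}{8} \cdot 1 \left(-54\right) = 67 + \frac{1}{192} \left(-54\right) = 67 - \frac{9}{32} = \frac{2135}{32}$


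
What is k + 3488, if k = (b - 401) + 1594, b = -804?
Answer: 3877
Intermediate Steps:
k = 389 (k = (-804 - 401) + 1594 = -1205 + 1594 = 389)
k + 3488 = 389 + 3488 = 3877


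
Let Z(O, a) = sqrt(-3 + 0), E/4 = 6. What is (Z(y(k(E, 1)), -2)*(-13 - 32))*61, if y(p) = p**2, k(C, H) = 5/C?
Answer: -2745*I*sqrt(3) ≈ -4754.5*I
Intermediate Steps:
E = 24 (E = 4*6 = 24)
Z(O, a) = I*sqrt(3) (Z(O, a) = sqrt(-3) = I*sqrt(3))
(Z(y(k(E, 1)), -2)*(-13 - 32))*61 = ((I*sqrt(3))*(-13 - 32))*61 = ((I*sqrt(3))*(-45))*61 = -45*I*sqrt(3)*61 = -2745*I*sqrt(3)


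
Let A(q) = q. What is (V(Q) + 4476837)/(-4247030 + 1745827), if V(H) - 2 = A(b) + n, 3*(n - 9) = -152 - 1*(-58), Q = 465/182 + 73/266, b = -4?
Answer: -13430438/7503609 ≈ -1.7899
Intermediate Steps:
Q = 4892/1729 (Q = 465*(1/182) + 73*(1/266) = 465/182 + 73/266 = 4892/1729 ≈ 2.8294)
n = -67/3 (n = 9 + (-152 - 1*(-58))/3 = 9 + (-152 + 58)/3 = 9 + (1/3)*(-94) = 9 - 94/3 = -67/3 ≈ -22.333)
V(H) = -73/3 (V(H) = 2 + (-4 - 67/3) = 2 - 79/3 = -73/3)
(V(Q) + 4476837)/(-4247030 + 1745827) = (-73/3 + 4476837)/(-4247030 + 1745827) = (13430438/3)/(-2501203) = (13430438/3)*(-1/2501203) = -13430438/7503609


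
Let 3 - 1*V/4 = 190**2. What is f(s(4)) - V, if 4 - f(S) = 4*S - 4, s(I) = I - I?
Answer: 144396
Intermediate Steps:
s(I) = 0
f(S) = 8 - 4*S (f(S) = 4 - (4*S - 4) = 4 - (-4 + 4*S) = 4 + (4 - 4*S) = 8 - 4*S)
V = -144388 (V = 12 - 4*190**2 = 12 - 4*36100 = 12 - 144400 = -144388)
f(s(4)) - V = (8 - 4*0) - 1*(-144388) = (8 + 0) + 144388 = 8 + 144388 = 144396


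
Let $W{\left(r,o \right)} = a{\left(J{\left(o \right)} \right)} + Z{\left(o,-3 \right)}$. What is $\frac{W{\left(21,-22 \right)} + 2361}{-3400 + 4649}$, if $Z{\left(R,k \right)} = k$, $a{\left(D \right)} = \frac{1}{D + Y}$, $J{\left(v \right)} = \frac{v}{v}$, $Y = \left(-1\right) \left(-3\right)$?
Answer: $\frac{9433}{4996} \approx 1.8881$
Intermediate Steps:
$Y = 3$
$J{\left(v \right)} = 1$
$a{\left(D \right)} = \frac{1}{3 + D}$ ($a{\left(D \right)} = \frac{1}{D + 3} = \frac{1}{3 + D}$)
$W{\left(r,o \right)} = - \frac{11}{4}$ ($W{\left(r,o \right)} = \frac{1}{3 + 1} - 3 = \frac{1}{4} - 3 = - \frac{11}{4}$)
$\frac{W{\left(21,-22 \right)} + 2361}{-3400 + 4649} = \frac{- \frac{11}{4} + 2361}{-3400 + 4649} = \frac{9433}{4 \cdot 1249} = \frac{9433}{4} \cdot \frac{1}{1249} = \frac{9433}{4996}$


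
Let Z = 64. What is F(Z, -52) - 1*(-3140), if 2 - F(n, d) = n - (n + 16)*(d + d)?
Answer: -5242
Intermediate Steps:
F(n, d) = 2 - n + 2*d*(16 + n) (F(n, d) = 2 - (n - (n + 16)*(d + d)) = 2 - (n - (16 + n)*2*d) = 2 - (n - 2*d*(16 + n)) = 2 + (-n + 2*d*(16 + n)) = 2 - n + 2*d*(16 + n))
F(Z, -52) - 1*(-3140) = (2 - 1*64 + 32*(-52) + 2*(-52)*64) - 1*(-3140) = (2 - 64 - 1664 - 6656) + 3140 = -8382 + 3140 = -5242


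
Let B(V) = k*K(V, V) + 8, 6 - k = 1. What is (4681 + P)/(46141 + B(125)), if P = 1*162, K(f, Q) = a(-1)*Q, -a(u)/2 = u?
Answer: 4843/47399 ≈ 0.10218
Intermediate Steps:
a(u) = -2*u
k = 5 (k = 6 - 1*1 = 6 - 1 = 5)
K(f, Q) = 2*Q (K(f, Q) = (-2*(-1))*Q = 2*Q)
P = 162
B(V) = 8 + 10*V (B(V) = 5*(2*V) + 8 = 10*V + 8 = 8 + 10*V)
(4681 + P)/(46141 + B(125)) = (4681 + 162)/(46141 + (8 + 10*125)) = 4843/(46141 + (8 + 1250)) = 4843/(46141 + 1258) = 4843/47399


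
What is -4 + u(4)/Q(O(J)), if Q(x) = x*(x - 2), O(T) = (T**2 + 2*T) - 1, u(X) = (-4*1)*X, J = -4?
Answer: -156/35 ≈ -4.4571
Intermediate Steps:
u(X) = -4*X
O(T) = -1 + T**2 + 2*T
Q(x) = x*(-2 + x)
-4 + u(4)/Q(O(J)) = -4 + (-4*4)/(((-1 + (-4)**2 + 2*(-4))*(-2 + (-1 + (-4)**2 + 2*(-4))))) = -4 - 16/((-1 + 16 - 8)*(-2 + (-1 + 16 - 8))) = -4 - 16/(7*(-2 + 7)) = -4 - 16/(7*5) = -4 - 16/35 = -156/35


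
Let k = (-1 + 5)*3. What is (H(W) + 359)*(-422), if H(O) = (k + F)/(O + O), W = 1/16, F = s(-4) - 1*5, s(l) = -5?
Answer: -158250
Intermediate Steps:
F = -10 (F = -5 - 1*5 = -5 - 5 = -10)
k = 12 (k = 4*3 = 12)
W = 1/16 ≈ 0.062500
H(O) = 1/O (H(O) = (12 - 10)/(O + O) = 2/((2*O)) = 2*(1/(2*O)) = 1/O)
(H(W) + 359)*(-422) = (1/(1/16) + 359)*(-422) = (16 + 359)*(-422) = 375*(-422) = -158250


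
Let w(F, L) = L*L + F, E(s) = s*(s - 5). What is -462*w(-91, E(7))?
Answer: -48510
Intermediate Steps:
E(s) = s*(-5 + s)
w(F, L) = F + L² (w(F, L) = L² + F = F + L²)
-462*w(-91, E(7)) = -462*(-91 + (7*(-5 + 7))²) = -462*(-91 + (7*2)²) = -462*(-91 + 14²) = -462*(-91 + 196) = -462*105 = -48510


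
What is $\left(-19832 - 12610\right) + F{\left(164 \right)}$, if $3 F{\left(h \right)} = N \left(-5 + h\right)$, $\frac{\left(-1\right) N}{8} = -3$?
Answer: $-31170$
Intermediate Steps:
$N = 24$ ($N = \left(-8\right) \left(-3\right) = 24$)
$F{\left(h \right)} = -40 + 8 h$ ($F{\left(h \right)} = \frac{24 \left(-5 + h\right)}{3} = \frac{-120 + 24 h}{3} = -40 + 8 h$)
$\left(-19832 - 12610\right) + F{\left(164 \right)} = \left(-19832 - 12610\right) + \left(-40 + 8 \cdot 164\right) = -32442 + \left(-40 + 1312\right) = -32442 + 1272 = -31170$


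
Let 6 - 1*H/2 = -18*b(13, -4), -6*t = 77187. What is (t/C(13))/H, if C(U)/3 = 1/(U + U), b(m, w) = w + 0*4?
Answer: 30407/36 ≈ 844.64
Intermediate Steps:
t = -25729/2 (t = -⅙*77187 = -25729/2 ≈ -12865.)
b(m, w) = w (b(m, w) = w + 0 = w)
C(U) = 3/(2*U) (C(U) = 3/(U + U) = 3/((2*U)) = 3*(1/(2*U)) = 3/(2*U))
H = -132 (H = 12 - (-36)*(-4) = 12 - 2*72 = 12 - 144 = -132)
(t/C(13))/H = -25729/(2*((3/2)/13))/(-132) = -25729/(2*((3/2)*(1/13)))*(-1/132) = -25729/(2*3/26)*(-1/132) = -25729/2*26/3*(-1/132) = -334477/3*(-1/132) = 30407/36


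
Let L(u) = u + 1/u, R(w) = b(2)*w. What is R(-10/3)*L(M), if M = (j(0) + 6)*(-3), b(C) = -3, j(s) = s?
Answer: -1625/9 ≈ -180.56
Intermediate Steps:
M = -18 (M = (0 + 6)*(-3) = 6*(-3) = -18)
R(w) = -3*w
L(u) = u + 1/u
R(-10/3)*L(M) = (-(-30)/3)*(-18 + 1/(-18)) = (-(-30)/3)*(-18 - 1/18) = -3*(-10/3)*(-325/18) = 10*(-325/18) = -1625/9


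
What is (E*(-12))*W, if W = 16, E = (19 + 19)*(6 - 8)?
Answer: 14592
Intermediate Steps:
E = -76 (E = 38*(-2) = -76)
(E*(-12))*W = -76*(-12)*16 = 912*16 = 14592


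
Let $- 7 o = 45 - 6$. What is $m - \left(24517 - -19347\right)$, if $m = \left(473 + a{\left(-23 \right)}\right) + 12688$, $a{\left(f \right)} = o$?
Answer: $- \frac{214960}{7} \approx -30709.0$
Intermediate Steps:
$o = - \frac{39}{7}$ ($o = - \frac{45 - 6}{7} = \left(- \frac{1}{7}\right) 39 = - \frac{39}{7} \approx -5.5714$)
$a{\left(f \right)} = - \frac{39}{7}$
$m = \frac{92088}{7}$ ($m = \left(473 - \frac{39}{7}\right) + 12688 = \frac{3272}{7} + 12688 = \frac{92088}{7} \approx 13155.0$)
$m - \left(24517 - -19347\right) = \frac{92088}{7} - \left(24517 - -19347\right) = \frac{92088}{7} - \left(24517 + 19347\right) = \frac{92088}{7} - 43864 = - \frac{214960}{7}$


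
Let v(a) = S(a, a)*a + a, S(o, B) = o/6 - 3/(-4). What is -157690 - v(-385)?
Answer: -2180645/12 ≈ -1.8172e+5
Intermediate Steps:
S(o, B) = ¾ + o/6 (S(o, B) = o*(⅙) - 3*(-¼) = o/6 + ¾ = ¾ + o/6)
v(a) = a + a*(¾ + a/6) (v(a) = (¾ + a/6)*a + a = a*(¾ + a/6) + a = a + a*(¾ + a/6))
-157690 - v(-385) = -157690 - (-385)*(21 + 2*(-385))/12 = -157690 - (-385)*(21 - 770)/12 = -157690 - (-385)*(-749)/12 = -157690 - 1*288365/12 = -157690 - 288365/12 = -2180645/12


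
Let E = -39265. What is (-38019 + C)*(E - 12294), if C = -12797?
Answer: 2620022144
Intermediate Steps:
(-38019 + C)*(E - 12294) = (-38019 - 12797)*(-39265 - 12294) = -50816*(-51559) = 2620022144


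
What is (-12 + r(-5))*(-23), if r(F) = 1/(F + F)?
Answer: 2783/10 ≈ 278.30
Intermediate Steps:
r(F) = 1/(2*F)
(-12 + r(-5))*(-23) = (-12 + (1/2)/(-5))*(-23) = (-12 + (1/2)*(-1/5))*(-23) = (-12 - 1/10)*(-23) = -121/10*(-23) = 2783/10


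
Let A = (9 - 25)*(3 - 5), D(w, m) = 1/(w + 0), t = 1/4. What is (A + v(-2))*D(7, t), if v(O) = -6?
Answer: 26/7 ≈ 3.7143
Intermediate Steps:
t = ¼ ≈ 0.25000
D(w, m) = 1/w
A = 32 (A = -16*(-2) = 32)
(A + v(-2))*D(7, t) = (32 - 6)/7 = 26*(⅐) = 26/7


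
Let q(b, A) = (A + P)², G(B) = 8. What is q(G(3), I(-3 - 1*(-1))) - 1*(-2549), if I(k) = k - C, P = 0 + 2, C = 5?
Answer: 2574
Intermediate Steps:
P = 2
I(k) = -5 + k (I(k) = k - 1*5 = k - 5 = -5 + k)
q(b, A) = (2 + A)² (q(b, A) = (A + 2)² = (2 + A)²)
q(G(3), I(-3 - 1*(-1))) - 1*(-2549) = (2 + (-5 + (-3 - 1*(-1))))² - 1*(-2549) = (2 + (-5 + (-3 + 1)))² + 2549 = (2 + (-5 - 2))² + 2549 = (2 - 7)² + 2549 = (-5)² + 2549 = 25 + 2549 = 2574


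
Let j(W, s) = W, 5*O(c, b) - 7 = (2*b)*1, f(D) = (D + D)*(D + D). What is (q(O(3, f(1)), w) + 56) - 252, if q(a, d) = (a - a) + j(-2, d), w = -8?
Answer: -198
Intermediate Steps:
f(D) = 4*D² (f(D) = (2*D)*(2*D) = 4*D²)
O(c, b) = 7/5 + 2*b/5 (O(c, b) = 7/5 + ((2*b)*1)/5 = 7/5 + (2*b)/5 = 7/5 + 2*b/5)
q(a, d) = -2 (q(a, d) = (a - a) - 2 = 0 - 2 = -2)
(q(O(3, f(1)), w) + 56) - 252 = (-2 + 56) - 252 = 54 - 252 = -198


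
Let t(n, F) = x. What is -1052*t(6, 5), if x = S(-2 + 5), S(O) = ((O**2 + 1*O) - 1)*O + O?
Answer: -37872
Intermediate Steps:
S(O) = O + O*(-1 + O + O**2) (S(O) = ((O**2 + O) - 1)*O + O = ((O + O**2) - 1)*O + O = (-1 + O + O**2)*O + O = O*(-1 + O + O**2) + O = O + O*(-1 + O + O**2))
x = 36 (x = (-2 + 5)**2*(1 + (-2 + 5)) = 3**2*(1 + 3) = 9*4 = 36)
t(n, F) = 36
-1052*t(6, 5) = -1052*36 = -37872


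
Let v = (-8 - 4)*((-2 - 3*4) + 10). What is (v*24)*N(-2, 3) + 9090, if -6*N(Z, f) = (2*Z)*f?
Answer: 11394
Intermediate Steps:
N(Z, f) = -Z*f/3 (N(Z, f) = -2*Z*f/6 = -Z*f/3)
v = 48 (v = -12*((-2 - 12) + 10) = -12*(-14 + 10) = -12*(-4) = 48)
(v*24)*N(-2, 3) + 9090 = (48*24)*(-1/3*(-2)*3) + 9090 = 1152*2 + 9090 = 2304 + 9090 = 11394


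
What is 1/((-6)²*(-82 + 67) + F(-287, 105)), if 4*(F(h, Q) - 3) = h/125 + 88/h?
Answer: -143500/77152869 ≈ -0.0018599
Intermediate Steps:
F(h, Q) = 3 + 22/h + h/500 (F(h, Q) = 3 + (h/125 + 88/h)/4 = 3 + (88/h + h/125)/4 = 3 + (22/h + h/500) = 3 + 22/h + h/500)
1/((-6)²*(-82 + 67) + F(-287, 105)) = 1/((-6)²*(-82 + 67) + (3 + 22/(-287) + (1/500)*(-287))) = 1/(36*(-15) + (3 + 22*(-1/287) - 287/500)) = 1/(-540 + (3 - 22/287 - 287/500)) = 1/(-540 + 337131/143500) = 1/(-77152869/143500) = -143500/77152869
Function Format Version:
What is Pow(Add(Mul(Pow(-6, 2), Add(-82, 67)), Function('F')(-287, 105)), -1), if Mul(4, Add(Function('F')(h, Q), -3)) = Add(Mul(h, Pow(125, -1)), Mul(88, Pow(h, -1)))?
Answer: Rational(-143500, 77152869) ≈ -0.0018599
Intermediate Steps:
Function('F')(h, Q) = Add(3, Mul(22, Pow(h, -1)), Mul(Rational(1, 500), h)) (Function('F')(h, Q) = Add(3, Mul(Rational(1, 4), Add(Mul(h, Pow(125, -1)), Mul(88, Pow(h, -1))))) = Add(3, Mul(Rational(1, 4), Add(Mul(h, Rational(1, 125)), Mul(88, Pow(h, -1))))) = Add(3, Mul(Rational(1, 4), Add(Mul(Rational(1, 125), h), Mul(88, Pow(h, -1))))) = Add(3, Mul(Rational(1, 4), Add(Mul(88, Pow(h, -1)), Mul(Rational(1, 125), h)))) = Add(3, Add(Mul(22, Pow(h, -1)), Mul(Rational(1, 500), h))) = Add(3, Mul(22, Pow(h, -1)), Mul(Rational(1, 500), h)))
Pow(Add(Mul(Pow(-6, 2), Add(-82, 67)), Function('F')(-287, 105)), -1) = Pow(Add(Mul(Pow(-6, 2), Add(-82, 67)), Add(3, Mul(22, Pow(-287, -1)), Mul(Rational(1, 500), -287))), -1) = Pow(Add(Mul(36, -15), Add(3, Mul(22, Rational(-1, 287)), Rational(-287, 500))), -1) = Pow(Add(-540, Add(3, Rational(-22, 287), Rational(-287, 500))), -1) = Pow(Add(-540, Rational(337131, 143500)), -1) = Pow(Rational(-77152869, 143500), -1) = Rational(-143500, 77152869)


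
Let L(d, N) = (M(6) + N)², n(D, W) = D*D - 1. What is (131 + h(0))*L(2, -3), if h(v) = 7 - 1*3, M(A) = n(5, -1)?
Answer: 59535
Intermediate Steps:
n(D, W) = -1 + D² (n(D, W) = D² - 1 = -1 + D²)
M(A) = 24 (M(A) = -1 + 5² = -1 + 25 = 24)
L(d, N) = (24 + N)²
h(v) = 4 (h(v) = 7 - 3 = 4)
(131 + h(0))*L(2, -3) = (131 + 4)*(24 - 3)² = 135*21² = 135*441 = 59535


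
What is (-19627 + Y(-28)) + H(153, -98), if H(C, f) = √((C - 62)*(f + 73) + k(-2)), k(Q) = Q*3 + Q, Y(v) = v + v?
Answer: -19683 + I*√2283 ≈ -19683.0 + 47.781*I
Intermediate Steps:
Y(v) = 2*v
k(Q) = 4*Q (k(Q) = 3*Q + Q = 4*Q)
H(C, f) = √(-8 + (-62 + C)*(73 + f)) (H(C, f) = √((C - 62)*(f + 73) + 4*(-2)) = √((-62 + C)*(73 + f) - 8) = √(-8 + (-62 + C)*(73 + f)))
(-19627 + Y(-28)) + H(153, -98) = (-19627 + 2*(-28)) + √(-4534 - 62*(-98) + 73*153 + 153*(-98)) = (-19627 - 56) + √(-4534 + 6076 + 11169 - 14994) = -19683 + √(-2283) = -19683 + I*√2283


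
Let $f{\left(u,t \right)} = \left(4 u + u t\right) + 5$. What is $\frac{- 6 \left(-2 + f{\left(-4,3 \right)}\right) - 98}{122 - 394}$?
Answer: $- \frac{13}{68} \approx -0.19118$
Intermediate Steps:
$f{\left(u,t \right)} = 5 + 4 u + t u$ ($f{\left(u,t \right)} = \left(4 u + t u\right) + 5 = 5 + 4 u + t u$)
$\frac{- 6 \left(-2 + f{\left(-4,3 \right)}\right) - 98}{122 - 394} = \frac{- 6 \left(-2 + \left(5 + 4 \left(-4\right) + 3 \left(-4\right)\right)\right) - 98}{122 - 394} = \frac{- 6 \left(-2 - 23\right) - 98}{-272} = \left(- 6 \left(-2 - 23\right) - 98\right) \left(- \frac{1}{272}\right) = \left(\left(-6\right) \left(-25\right) - 98\right) \left(- \frac{1}{272}\right) = \left(150 - 98\right) \left(- \frac{1}{272}\right) = 52 \left(- \frac{1}{272}\right) = - \frac{13}{68}$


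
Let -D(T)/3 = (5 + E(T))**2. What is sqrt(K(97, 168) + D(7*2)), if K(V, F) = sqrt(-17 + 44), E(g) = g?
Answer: sqrt(-1083 + 3*sqrt(3)) ≈ 32.83*I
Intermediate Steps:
K(V, F) = 3*sqrt(3) (K(V, F) = sqrt(27) = 3*sqrt(3))
D(T) = -3*(5 + T)**2
sqrt(K(97, 168) + D(7*2)) = sqrt(3*sqrt(3) - 3*(5 + 7*2)**2) = sqrt(3*sqrt(3) - 3*(5 + 14)**2) = sqrt(3*sqrt(3) - 3*19**2) = sqrt(3*sqrt(3) - 3*361) = sqrt(3*sqrt(3) - 1083) = sqrt(-1083 + 3*sqrt(3))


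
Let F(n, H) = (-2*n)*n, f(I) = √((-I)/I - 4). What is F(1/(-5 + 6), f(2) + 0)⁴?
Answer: 16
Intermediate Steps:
f(I) = I*√5 (f(I) = √(-1 - 4) = √(-5) = I*√5)
F(n, H) = -2*n²
F(1/(-5 + 6), f(2) + 0)⁴ = (-2/(-5 + 6)²)⁴ = (-2*(1/1)²)⁴ = (-2*1²)⁴ = (-2*1)⁴ = (-2)⁴ = 16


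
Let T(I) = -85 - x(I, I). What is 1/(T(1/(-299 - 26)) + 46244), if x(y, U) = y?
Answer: 325/15001676 ≈ 2.1664e-5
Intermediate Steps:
T(I) = -85 - I
1/(T(1/(-299 - 26)) + 46244) = 1/((-85 - 1/(-299 - 26)) + 46244) = 1/((-85 - 1/(-325)) + 46244) = 1/((-85 - 1*(-1/325)) + 46244) = 1/((-85 + 1/325) + 46244) = 1/(-27624/325 + 46244) = 1/(15001676/325) = 325/15001676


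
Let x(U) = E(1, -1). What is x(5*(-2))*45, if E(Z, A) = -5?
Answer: -225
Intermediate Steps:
x(U) = -5
x(5*(-2))*45 = -5*45 = -225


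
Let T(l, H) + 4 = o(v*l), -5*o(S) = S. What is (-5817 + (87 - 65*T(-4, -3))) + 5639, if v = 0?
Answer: 169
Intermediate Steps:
o(S) = -S/5
T(l, H) = -4 (T(l, H) = -4 - 0*l = -4 - ⅕*0 = -4 + 0 = -4)
(-5817 + (87 - 65*T(-4, -3))) + 5639 = (-5817 + (87 - 65*(-4))) + 5639 = (-5817 + (87 + 260)) + 5639 = (-5817 + 347) + 5639 = -5470 + 5639 = 169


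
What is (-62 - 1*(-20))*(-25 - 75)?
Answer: 4200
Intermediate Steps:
(-62 - 1*(-20))*(-25 - 75) = (-62 + 20)*(-100) = -42*(-100) = 4200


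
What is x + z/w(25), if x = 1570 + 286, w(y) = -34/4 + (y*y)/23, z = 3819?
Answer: 1769978/859 ≈ 2060.5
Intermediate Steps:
w(y) = -17/2 + y**2/23 (w(y) = -34*1/4 + y**2*(1/23) = -17/2 + y**2/23)
x = 1856
x + z/w(25) = 1856 + 3819/(-17/2 + (1/23)*25**2) = 1856 + 3819/(-17/2 + (1/23)*625) = 1856 + 3819/(-17/2 + 625/23) = 1856 + 3819/(859/46) = 1856 + 3819*(46/859) = 1856 + 175674/859 = 1769978/859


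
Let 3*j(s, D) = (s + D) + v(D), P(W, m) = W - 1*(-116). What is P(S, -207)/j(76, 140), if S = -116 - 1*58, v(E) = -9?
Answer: -58/69 ≈ -0.84058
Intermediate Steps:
S = -174 (S = -116 - 58 = -174)
P(W, m) = 116 + W (P(W, m) = W + 116 = 116 + W)
j(s, D) = -3 + D/3 + s/3 (j(s, D) = ((s + D) - 9)/3 = ((D + s) - 9)/3 = (-9 + D + s)/3 = -3 + D/3 + s/3)
P(S, -207)/j(76, 140) = (116 - 174)/(-3 + (⅓)*140 + (⅓)*76) = -58/(-3 + 140/3 + 76/3) = -58/69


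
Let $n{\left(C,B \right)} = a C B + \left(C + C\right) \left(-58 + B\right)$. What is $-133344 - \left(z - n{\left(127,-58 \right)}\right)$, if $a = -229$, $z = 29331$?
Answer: $1494675$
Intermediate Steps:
$n{\left(C,B \right)} = - 229 B C + 2 C \left(-58 + B\right)$ ($n{\left(C,B \right)} = - 229 C B + \left(C + C\right) \left(-58 + B\right) = - 229 B C + 2 C \left(-58 + B\right)$)
$-133344 - \left(z - n{\left(127,-58 \right)}\right) = -133344 - \left(29331 - 127 \left(-116 - -13166\right)\right) = -133344 - \left(29331 - 127 \left(-116 + 13166\right)\right) = -133344 - \left(29331 - 127 \cdot 13050\right) = -133344 - \left(29331 - 1657350\right) = -133344 - -1628019 = -133344 + 1628019 = 1494675$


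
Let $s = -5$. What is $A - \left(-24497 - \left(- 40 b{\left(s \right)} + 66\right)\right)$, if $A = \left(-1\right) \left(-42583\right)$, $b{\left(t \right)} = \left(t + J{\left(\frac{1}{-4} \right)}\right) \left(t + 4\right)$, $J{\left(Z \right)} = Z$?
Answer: $66936$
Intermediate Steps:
$b{\left(t \right)} = \left(4 + t\right) \left(- \frac{1}{4} + t\right)$ ($b{\left(t \right)} = \left(t + \frac{1}{-4}\right) \left(t + 4\right) = \left(t - \frac{1}{4}\right) \left(4 + t\right) = \left(- \frac{1}{4} + t\right) \left(4 + t\right) = \left(4 + t\right) \left(- \frac{1}{4} + t\right)$)
$A = 42583$
$A - \left(-24497 - \left(- 40 b{\left(s \right)} + 66\right)\right) = 42583 - \left(-24497 - \left(- 40 \left(-1 + \left(-5\right)^{2} + \frac{15}{4} \left(-5\right)\right) + 66\right)\right) = 42583 - \left(-24497 - \left(- 40 \left(-1 + 25 - \frac{75}{4}\right) + 66\right)\right) = 42583 - \left(-24497 - \left(\left(-40\right) \frac{21}{4} + 66\right)\right) = 42583 - \left(-24497 - \left(-210 + 66\right)\right) = 42583 - \left(-24497 - -144\right) = 42583 - \left(-24497 + 144\right) = 42583 - -24353 = 42583 + 24353 = 66936$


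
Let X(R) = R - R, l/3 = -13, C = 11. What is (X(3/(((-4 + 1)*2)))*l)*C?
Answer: 0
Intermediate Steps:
l = -39 (l = 3*(-13) = -39)
X(R) = 0
(X(3/(((-4 + 1)*2)))*l)*C = (0*(-39))*11 = 0*11 = 0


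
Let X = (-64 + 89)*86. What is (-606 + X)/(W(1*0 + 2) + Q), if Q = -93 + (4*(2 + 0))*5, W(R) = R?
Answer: -1544/51 ≈ -30.275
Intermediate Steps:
X = 2150 (X = 25*86 = 2150)
Q = -53 (Q = -93 + (4*2)*5 = -93 + 8*5 = -93 + 40 = -53)
(-606 + X)/(W(1*0 + 2) + Q) = (-606 + 2150)/((1*0 + 2) - 53) = 1544/((0 + 2) - 53) = 1544/(2 - 53) = 1544/(-51) = 1544*(-1/51) = -1544/51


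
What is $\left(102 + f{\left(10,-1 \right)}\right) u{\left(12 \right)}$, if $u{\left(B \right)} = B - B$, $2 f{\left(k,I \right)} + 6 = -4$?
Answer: $0$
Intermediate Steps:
$f{\left(k,I \right)} = -5$ ($f{\left(k,I \right)} = -3 + \frac{1}{2} \left(-4\right) = -3 - 2 = -5$)
$u{\left(B \right)} = 0$
$\left(102 + f{\left(10,-1 \right)}\right) u{\left(12 \right)} = \left(102 - 5\right) 0 = 97 \cdot 0 = 0$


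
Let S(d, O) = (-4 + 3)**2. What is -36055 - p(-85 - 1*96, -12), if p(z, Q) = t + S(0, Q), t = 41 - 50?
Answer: -36047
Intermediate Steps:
S(d, O) = 1 (S(d, O) = (-1)**2 = 1)
t = -9
p(z, Q) = -8 (p(z, Q) = -9 + 1 = -8)
-36055 - p(-85 - 1*96, -12) = -36055 - 1*(-8) = -36055 + 8 = -36047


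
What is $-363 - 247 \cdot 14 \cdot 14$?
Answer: $-48775$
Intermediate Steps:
$-363 - 247 \cdot 14 \cdot 14 = -363 - 48412 = -48775$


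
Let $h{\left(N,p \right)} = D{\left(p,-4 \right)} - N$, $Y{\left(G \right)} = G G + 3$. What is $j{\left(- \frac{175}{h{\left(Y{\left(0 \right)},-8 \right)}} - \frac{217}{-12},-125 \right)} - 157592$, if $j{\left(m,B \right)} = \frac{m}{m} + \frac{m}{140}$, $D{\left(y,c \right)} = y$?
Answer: $- \frac{416039599}{2640} \approx -1.5759 \cdot 10^{5}$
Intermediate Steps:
$Y{\left(G \right)} = 3 + G^{2}$ ($Y{\left(G \right)} = G^{2} + 3 = 3 + G^{2}$)
$h{\left(N,p \right)} = p - N$
$j{\left(m,B \right)} = 1 + \frac{m}{140}$ ($j{\left(m,B \right)} = 1 + m \frac{1}{140} = 1 + \frac{m}{140}$)
$j{\left(- \frac{175}{h{\left(Y{\left(0 \right)},-8 \right)}} - \frac{217}{-12},-125 \right)} - 157592 = \left(1 + \frac{- \frac{175}{-8 - \left(3 + 0^{2}\right)} - \frac{217}{-12}}{140}\right) - 157592 = \left(1 + \frac{- \frac{175}{-8 - \left(3 + 0\right)} - - \frac{217}{12}}{140}\right) - 157592 = \left(1 + \frac{- \frac{175}{-8 - 3} + \frac{217}{12}}{140}\right) - 157592 = \left(1 + \frac{- \frac{175}{-11} + \frac{217}{12}}{140}\right) - 157592 = \left(1 + \frac{\left(-175\right) \left(- \frac{1}{11}\right) + \frac{217}{12}}{140}\right) - 157592 = \left(1 + \frac{\frac{175}{11} + \frac{217}{12}}{140}\right) - 157592 = \left(1 + \frac{1}{140} \cdot \frac{4487}{132}\right) - 157592 = \left(1 + \frac{641}{2640}\right) - 157592 = \frac{3281}{2640} - 157592 = - \frac{416039599}{2640}$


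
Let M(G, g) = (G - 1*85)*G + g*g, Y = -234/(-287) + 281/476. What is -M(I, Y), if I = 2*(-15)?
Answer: -26832015361/7772944 ≈ -3452.0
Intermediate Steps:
Y = 3919/2788 (Y = -234*(-1/287) + 281*(1/476) = 234/287 + 281/476 = 3919/2788 ≈ 1.4057)
I = -30
M(G, g) = g**2 + G*(-85 + G) (M(G, g) = (G - 85)*G + g**2 = (-85 + G)*G + g**2 = G*(-85 + G) + g**2 = g**2 + G*(-85 + G))
-M(I, Y) = -((-30)**2 + (3919/2788)**2 - 85*(-30)) = -(900 + 15358561/7772944 + 2550) = -1*26832015361/7772944 = -26832015361/7772944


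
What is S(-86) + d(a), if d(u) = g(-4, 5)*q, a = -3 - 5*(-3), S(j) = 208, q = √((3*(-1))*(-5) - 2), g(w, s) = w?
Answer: 208 - 4*√13 ≈ 193.58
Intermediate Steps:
q = √13 (q = √(-3*(-5) - 2) = √(15 - 2) = √13 ≈ 3.6056)
a = 12 (a = -3 + 15 = 12)
d(u) = -4*√13
S(-86) + d(a) = 208 - 4*√13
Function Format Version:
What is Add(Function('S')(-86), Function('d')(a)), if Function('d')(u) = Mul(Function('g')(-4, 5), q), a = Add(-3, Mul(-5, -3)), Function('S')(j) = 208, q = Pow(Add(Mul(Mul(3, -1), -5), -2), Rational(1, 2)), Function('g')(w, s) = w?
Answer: Add(208, Mul(-4, Pow(13, Rational(1, 2)))) ≈ 193.58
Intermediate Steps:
q = Pow(13, Rational(1, 2)) (q = Pow(Add(Mul(-3, -5), -2), Rational(1, 2)) = Pow(Add(15, -2), Rational(1, 2)) = Pow(13, Rational(1, 2)) ≈ 3.6056)
a = 12 (a = Add(-3, 15) = 12)
Function('d')(u) = Mul(-4, Pow(13, Rational(1, 2)))
Add(Function('S')(-86), Function('d')(a)) = Add(208, Mul(-4, Pow(13, Rational(1, 2))))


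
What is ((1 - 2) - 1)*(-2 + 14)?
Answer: -24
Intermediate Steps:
((1 - 2) - 1)*(-2 + 14) = (-1 - 1)*12 = -2*12 = -24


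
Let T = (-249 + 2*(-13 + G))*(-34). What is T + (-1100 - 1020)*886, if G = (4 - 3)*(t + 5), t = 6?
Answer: -1869718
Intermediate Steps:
G = 11 (G = (4 - 3)*(6 + 5) = 1*11 = 11)
T = 8602 (T = (-249 + 2*(-13 + 11))*(-34) = (-249 + 2*(-2))*(-34) = (-249 - 4)*(-34) = -253*(-34) = 8602)
T + (-1100 - 1020)*886 = 8602 + (-1100 - 1020)*886 = 8602 - 2120*886 = 8602 - 1878320 = -1869718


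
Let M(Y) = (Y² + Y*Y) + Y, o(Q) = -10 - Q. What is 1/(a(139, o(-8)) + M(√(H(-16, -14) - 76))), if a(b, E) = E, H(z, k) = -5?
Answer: -164/26977 - 9*I/26977 ≈ -0.0060792 - 0.00033362*I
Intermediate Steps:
M(Y) = Y + 2*Y² (M(Y) = (Y² + Y²) + Y = 2*Y² + Y = Y + 2*Y²)
1/(a(139, o(-8)) + M(√(H(-16, -14) - 76))) = 1/((-10 - 1*(-8)) + √(-5 - 76)*(1 + 2*√(-5 - 76))) = 1/((-10 + 8) + √(-81)*(1 + 2*√(-81))) = 1/(-2 + (9*I)*(1 + 2*(9*I))) = 1/(-2 + (9*I)*(1 + 18*I)) = 1/(-2 + 9*I*(1 + 18*I))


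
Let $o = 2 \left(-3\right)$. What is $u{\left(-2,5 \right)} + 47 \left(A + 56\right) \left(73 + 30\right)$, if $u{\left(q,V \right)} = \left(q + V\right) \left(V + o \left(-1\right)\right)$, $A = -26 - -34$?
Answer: $309857$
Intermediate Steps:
$o = -6$
$A = 8$ ($A = -26 + 34 = 8$)
$u{\left(q,V \right)} = \left(6 + V\right) \left(V + q\right)$ ($u{\left(q,V \right)} = \left(q + V\right) \left(V - -6\right) = \left(V + q\right) \left(V + 6\right) = \left(V + q\right) \left(6 + V\right) = \left(6 + V\right) \left(V + q\right)$)
$u{\left(-2,5 \right)} + 47 \left(A + 56\right) \left(73 + 30\right) = \left(5^{2} + 6 \cdot 5 + 6 \left(-2\right) + 5 \left(-2\right)\right) + 47 \left(8 + 56\right) \left(73 + 30\right) = \left(25 + 30 - 12 - 10\right) + 47 \cdot 64 \cdot 103 = 33 + 47 \cdot 6592 = 33 + 309824 = 309857$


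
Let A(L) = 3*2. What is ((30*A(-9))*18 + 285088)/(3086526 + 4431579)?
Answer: 288328/7518105 ≈ 0.038351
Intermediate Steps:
A(L) = 6
((30*A(-9))*18 + 285088)/(3086526 + 4431579) = ((30*6)*18 + 285088)/(3086526 + 4431579) = (180*18 + 285088)/7518105 = (3240 + 285088)*(1/7518105) = 288328*(1/7518105) = 288328/7518105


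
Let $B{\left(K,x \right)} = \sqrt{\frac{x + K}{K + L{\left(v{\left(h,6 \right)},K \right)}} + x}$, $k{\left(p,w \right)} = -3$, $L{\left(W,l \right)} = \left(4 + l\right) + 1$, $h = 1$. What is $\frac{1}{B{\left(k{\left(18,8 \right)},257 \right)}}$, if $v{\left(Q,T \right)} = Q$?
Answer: $\frac{\sqrt{3}}{3} \approx 0.57735$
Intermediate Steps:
$L{\left(W,l \right)} = 5 + l$
$B{\left(K,x \right)} = \sqrt{x + \frac{K + x}{5 + 2 K}}$ ($B{\left(K,x \right)} = \sqrt{\frac{x + K}{K + \left(5 + K\right)} + x} = \sqrt{\frac{K + x}{5 + 2 K} + x} = \sqrt{x + \frac{K + x}{5 + 2 K}}$)
$\frac{1}{B{\left(k{\left(18,8 \right)},257 \right)}} = \frac{1}{\sqrt{\frac{-3 + 257 + 257 \left(5 + 2 \left(-3\right)\right)}{5 + 2 \left(-3\right)}}} = \frac{1}{\sqrt{\frac{-3 + 257 + 257 \left(5 - 6\right)}{5 - 6}}} = \frac{1}{\sqrt{\frac{-3 + 257 + 257 \left(-1\right)}{-1}}} = \frac{1}{\sqrt{- (-3 + 257 - 257)}} = \frac{1}{\sqrt{\left(-1\right) \left(-3\right)}} = \frac{1}{\sqrt{3}} = \frac{\sqrt{3}}{3}$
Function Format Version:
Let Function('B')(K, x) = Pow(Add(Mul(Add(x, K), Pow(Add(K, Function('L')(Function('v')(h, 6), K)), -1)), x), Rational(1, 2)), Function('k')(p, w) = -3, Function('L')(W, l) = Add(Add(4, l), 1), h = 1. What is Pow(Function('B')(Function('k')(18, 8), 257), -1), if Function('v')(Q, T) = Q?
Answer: Mul(Rational(1, 3), Pow(3, Rational(1, 2))) ≈ 0.57735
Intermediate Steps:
Function('L')(W, l) = Add(5, l)
Function('B')(K, x) = Pow(Add(x, Mul(Pow(Add(5, Mul(2, K)), -1), Add(K, x))), Rational(1, 2)) (Function('B')(K, x) = Pow(Add(Mul(Add(x, K), Pow(Add(K, Add(5, K)), -1)), x), Rational(1, 2)) = Pow(Add(Mul(Add(K, x), Pow(Add(5, Mul(2, K)), -1)), x), Rational(1, 2)) = Pow(Add(Mul(Pow(Add(5, Mul(2, K)), -1), Add(K, x)), x), Rational(1, 2)) = Pow(Add(x, Mul(Pow(Add(5, Mul(2, K)), -1), Add(K, x))), Rational(1, 2)))
Pow(Function('B')(Function('k')(18, 8), 257), -1) = Pow(Pow(Mul(Pow(Add(5, Mul(2, -3)), -1), Add(-3, 257, Mul(257, Add(5, Mul(2, -3))))), Rational(1, 2)), -1) = Pow(Pow(Mul(Pow(Add(5, -6), -1), Add(-3, 257, Mul(257, Add(5, -6)))), Rational(1, 2)), -1) = Pow(Pow(Mul(Pow(-1, -1), Add(-3, 257, Mul(257, -1))), Rational(1, 2)), -1) = Pow(Pow(Mul(-1, Add(-3, 257, -257)), Rational(1, 2)), -1) = Pow(Pow(Mul(-1, -3), Rational(1, 2)), -1) = Pow(Pow(3, Rational(1, 2)), -1) = Mul(Rational(1, 3), Pow(3, Rational(1, 2)))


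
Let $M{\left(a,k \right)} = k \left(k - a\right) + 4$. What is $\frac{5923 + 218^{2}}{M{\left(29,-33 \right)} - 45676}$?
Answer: $- \frac{53447}{43626} \approx -1.2251$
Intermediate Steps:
$M{\left(a,k \right)} = 4 + k \left(k - a\right)$
$\frac{5923 + 218^{2}}{M{\left(29,-33 \right)} - 45676} = \frac{5923 + 218^{2}}{\left(4 + \left(-33\right)^{2} - 29 \left(-33\right)\right) - 45676} = \frac{5923 + 47524}{\left(4 + 1089 + 957\right) - 45676} = \frac{53447}{2050 - 45676} = \frac{53447}{-43626} = 53447 \left(- \frac{1}{43626}\right) = - \frac{53447}{43626}$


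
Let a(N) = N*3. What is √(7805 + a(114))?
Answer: √8147 ≈ 90.261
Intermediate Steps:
a(N) = 3*N
√(7805 + a(114)) = √(7805 + 3*114) = √(7805 + 342) = √8147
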